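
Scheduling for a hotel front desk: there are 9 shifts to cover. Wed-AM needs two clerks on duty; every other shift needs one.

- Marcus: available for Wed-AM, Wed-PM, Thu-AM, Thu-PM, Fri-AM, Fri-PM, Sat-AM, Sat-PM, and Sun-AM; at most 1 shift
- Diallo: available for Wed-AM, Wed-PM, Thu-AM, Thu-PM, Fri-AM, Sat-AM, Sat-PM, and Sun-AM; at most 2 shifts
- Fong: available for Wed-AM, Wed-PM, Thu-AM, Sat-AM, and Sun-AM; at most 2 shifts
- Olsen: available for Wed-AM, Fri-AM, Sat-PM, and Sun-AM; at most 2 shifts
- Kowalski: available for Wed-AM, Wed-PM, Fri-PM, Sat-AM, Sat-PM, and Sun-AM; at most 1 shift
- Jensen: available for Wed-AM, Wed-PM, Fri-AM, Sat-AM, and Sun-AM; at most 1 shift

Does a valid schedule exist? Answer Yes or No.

No

Total capacity is 1+2+2+2+1+1 = 9 but 10 worker-slots are needed — infeasible.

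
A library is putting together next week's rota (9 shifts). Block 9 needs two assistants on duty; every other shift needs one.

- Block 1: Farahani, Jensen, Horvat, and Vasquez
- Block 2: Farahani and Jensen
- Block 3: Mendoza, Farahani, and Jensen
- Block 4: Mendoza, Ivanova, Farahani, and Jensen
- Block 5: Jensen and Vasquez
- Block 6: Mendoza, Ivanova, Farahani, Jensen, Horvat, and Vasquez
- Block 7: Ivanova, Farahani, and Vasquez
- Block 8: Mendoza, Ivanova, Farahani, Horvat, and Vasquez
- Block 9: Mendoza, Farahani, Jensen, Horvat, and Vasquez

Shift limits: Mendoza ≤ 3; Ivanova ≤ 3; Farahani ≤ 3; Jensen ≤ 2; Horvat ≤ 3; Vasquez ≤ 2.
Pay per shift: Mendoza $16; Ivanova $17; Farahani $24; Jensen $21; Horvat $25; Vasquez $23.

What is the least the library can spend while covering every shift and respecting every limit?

$187

Picking the cheapest available assistant for each shift independently would cost $181, but that ignores the shift limits.
An optimal schedule: Block 1→Vasquez, Block 2→Jensen, Block 3→Mendoza, Block 4→Mendoza, Block 5→Jensen, Block 6→Ivanova, Block 7→Ivanova, Block 8→Ivanova, Block 9→Mendoza+Vasquez.
Total: 23 + 21 + 16 + 16 + 21 + 17 + 17 + 17 + 16 + 23 = $187.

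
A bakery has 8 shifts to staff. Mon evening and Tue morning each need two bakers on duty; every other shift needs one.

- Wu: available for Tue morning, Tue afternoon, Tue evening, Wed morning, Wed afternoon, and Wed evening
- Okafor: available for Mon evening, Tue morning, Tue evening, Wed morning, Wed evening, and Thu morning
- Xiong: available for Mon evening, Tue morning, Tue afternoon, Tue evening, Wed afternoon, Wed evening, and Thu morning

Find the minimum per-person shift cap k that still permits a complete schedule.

With 3 bakers and 10 worker-slots to fill, someone must work at least ⌈10/3⌉ = 4 shifts, so k ≥ 4.
k = 4 works: Mon evening→Okafor+Xiong, Tue morning→Wu+Okafor, Tue afternoon→Wu, Tue evening→Okafor, Wed morning→Wu, Wed afternoon→Wu, Wed evening→Xiong, Thu morning→Okafor.
Loads: Wu 4, Okafor 4, Xiong 2 — all ≤ 4.

4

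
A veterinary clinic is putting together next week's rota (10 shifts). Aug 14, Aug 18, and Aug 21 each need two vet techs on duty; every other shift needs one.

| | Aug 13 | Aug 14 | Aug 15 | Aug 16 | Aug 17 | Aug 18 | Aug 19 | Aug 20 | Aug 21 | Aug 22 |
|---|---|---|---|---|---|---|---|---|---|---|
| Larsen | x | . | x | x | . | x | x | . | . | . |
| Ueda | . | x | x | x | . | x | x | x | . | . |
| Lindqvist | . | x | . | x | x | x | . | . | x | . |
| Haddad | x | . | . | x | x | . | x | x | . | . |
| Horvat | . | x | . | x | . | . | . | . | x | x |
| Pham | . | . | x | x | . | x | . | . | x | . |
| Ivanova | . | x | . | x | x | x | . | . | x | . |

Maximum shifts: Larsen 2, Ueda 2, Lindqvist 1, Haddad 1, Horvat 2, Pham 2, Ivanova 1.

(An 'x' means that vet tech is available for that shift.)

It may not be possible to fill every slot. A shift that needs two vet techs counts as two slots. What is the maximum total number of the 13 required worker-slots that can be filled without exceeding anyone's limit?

Total capacity across all vet techs is 2+2+1+1+2+2+1 = 11, and 13 slots are needed, so at most 11 can be filled.
An assignment achieving 11: Aug 13→Larsen, Aug 14→Horvat+Ivanova, Aug 15→Larsen, Aug 16→Haddad, Aug 17→Lindqvist, Aug 18→Pham, Aug 19→Ueda, Aug 20→Ueda, Aug 21→Pham, Aug 22→Horvat.
Loads: Larsen 2/2, Ueda 2/2, Lindqvist 1/1, Haddad 1/1, Horvat 2/2, Pham 2/2, Ivanova 1/1.

11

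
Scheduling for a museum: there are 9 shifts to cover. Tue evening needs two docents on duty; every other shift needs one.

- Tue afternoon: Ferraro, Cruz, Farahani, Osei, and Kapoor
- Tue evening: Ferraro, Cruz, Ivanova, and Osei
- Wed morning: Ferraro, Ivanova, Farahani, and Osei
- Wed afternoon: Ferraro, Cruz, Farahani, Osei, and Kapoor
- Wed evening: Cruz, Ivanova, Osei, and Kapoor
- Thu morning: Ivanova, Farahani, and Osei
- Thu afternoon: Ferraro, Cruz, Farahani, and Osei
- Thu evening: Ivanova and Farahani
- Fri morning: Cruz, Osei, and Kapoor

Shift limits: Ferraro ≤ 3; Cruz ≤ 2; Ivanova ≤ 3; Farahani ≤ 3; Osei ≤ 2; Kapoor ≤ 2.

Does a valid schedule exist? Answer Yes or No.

One valid schedule: Tue afternoon→Ferraro, Tue evening→Ivanova+Osei, Wed morning→Ferraro, Wed afternoon→Farahani, Wed evening→Cruz, Thu morning→Ivanova, Thu afternoon→Ferraro, Thu evening→Ivanova, Fri morning→Cruz.
Loads: Ferraro 3/3, Cruz 2/2, Ivanova 3/3, Farahani 1/3, Osei 1/2, Kapoor 0/2 — all within limits.

Yes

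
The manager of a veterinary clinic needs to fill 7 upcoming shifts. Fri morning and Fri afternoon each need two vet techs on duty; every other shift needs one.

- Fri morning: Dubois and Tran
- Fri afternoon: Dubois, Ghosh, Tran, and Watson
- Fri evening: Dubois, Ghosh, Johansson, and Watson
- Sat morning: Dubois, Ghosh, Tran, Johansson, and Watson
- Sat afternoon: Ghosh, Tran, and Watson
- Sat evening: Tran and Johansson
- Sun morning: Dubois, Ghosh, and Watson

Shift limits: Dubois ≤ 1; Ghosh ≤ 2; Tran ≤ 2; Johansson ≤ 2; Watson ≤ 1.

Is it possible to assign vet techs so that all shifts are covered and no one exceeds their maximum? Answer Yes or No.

Total capacity is 1+2+2+2+1 = 8 but 9 worker-slots are needed — infeasible.

No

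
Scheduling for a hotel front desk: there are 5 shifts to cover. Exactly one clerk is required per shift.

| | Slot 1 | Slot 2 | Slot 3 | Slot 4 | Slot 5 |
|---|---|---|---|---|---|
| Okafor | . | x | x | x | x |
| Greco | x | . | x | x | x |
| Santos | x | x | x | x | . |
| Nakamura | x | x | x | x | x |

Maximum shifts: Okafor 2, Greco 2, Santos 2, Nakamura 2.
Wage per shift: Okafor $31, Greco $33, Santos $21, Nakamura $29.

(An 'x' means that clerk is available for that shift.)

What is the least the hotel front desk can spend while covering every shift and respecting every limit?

Picking the cheapest available clerk for each shift independently would cost $113, but that ignores the shift limits.
An optimal schedule: Slot 1→Santos, Slot 2→Santos, Slot 3→Nakamura, Slot 4→Okafor, Slot 5→Nakamura.
Total: 21 + 21 + 29 + 31 + 29 = $131.

$131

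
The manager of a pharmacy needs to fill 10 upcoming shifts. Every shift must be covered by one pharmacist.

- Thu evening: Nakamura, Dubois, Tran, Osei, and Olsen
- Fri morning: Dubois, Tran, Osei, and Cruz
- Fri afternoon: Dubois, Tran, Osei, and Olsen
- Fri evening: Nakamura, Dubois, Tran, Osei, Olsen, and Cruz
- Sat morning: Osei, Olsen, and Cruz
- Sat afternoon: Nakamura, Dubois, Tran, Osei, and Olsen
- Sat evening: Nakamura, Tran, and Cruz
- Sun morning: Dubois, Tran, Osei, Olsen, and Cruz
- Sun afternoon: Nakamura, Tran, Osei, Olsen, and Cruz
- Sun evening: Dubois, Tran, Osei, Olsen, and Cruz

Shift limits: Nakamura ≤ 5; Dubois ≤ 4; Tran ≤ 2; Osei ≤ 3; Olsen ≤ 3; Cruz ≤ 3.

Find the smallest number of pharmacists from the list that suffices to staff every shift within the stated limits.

10 slots to fill and no one can take more than 5, so at least ⌈10/5⌉ = 2 pharmacists are needed.
Any 2 pharmacists together have capacity at most 5+4 = 9 < 10 slots, so 2 can never suffice.
Nakamura, Dubois, and Osei alone can cover everything: Thu evening→Nakamura, Fri morning→Dubois, Fri afternoon→Dubois, Fri evening→Nakamura, Sat morning→Osei, Sat afternoon→Nakamura, Sat evening→Nakamura, Sun morning→Dubois, Sun afternoon→Nakamura, Sun evening→Dubois.

3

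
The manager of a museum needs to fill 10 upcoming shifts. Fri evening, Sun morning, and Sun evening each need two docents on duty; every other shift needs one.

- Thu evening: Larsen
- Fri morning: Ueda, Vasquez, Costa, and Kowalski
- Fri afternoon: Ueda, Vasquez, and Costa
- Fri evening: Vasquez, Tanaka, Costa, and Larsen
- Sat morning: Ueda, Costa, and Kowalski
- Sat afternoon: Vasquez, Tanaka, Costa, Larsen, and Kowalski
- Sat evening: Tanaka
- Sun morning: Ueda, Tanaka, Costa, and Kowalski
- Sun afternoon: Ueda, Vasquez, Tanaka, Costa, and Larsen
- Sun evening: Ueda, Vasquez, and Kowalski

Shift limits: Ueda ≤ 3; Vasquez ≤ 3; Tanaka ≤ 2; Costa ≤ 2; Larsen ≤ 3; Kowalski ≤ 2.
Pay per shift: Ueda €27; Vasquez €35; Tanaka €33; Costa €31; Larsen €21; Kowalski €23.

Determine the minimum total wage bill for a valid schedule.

€353

Thu evening can only be covered by Larsen, so that assignment is forced.
Sat evening can only be covered by Tanaka, so that assignment is forced.
Picking the cheapest available docent for each shift independently would cost €321, but that ignores the shift limits.
An optimal schedule: Thu evening→Larsen, Fri morning→Ueda, Fri afternoon→Ueda, Fri evening→Costa+Vasquez, Sat morning→Kowalski, Sat afternoon→Larsen, Sat evening→Tanaka, Sun morning→Costa+Tanaka, Sun afternoon→Larsen, Sun evening→Kowalski+Ueda.
Total: 21 + 27 + 27 + 31 + 35 + 23 + 21 + 33 + 31 + 33 + 21 + 23 + 27 = €353.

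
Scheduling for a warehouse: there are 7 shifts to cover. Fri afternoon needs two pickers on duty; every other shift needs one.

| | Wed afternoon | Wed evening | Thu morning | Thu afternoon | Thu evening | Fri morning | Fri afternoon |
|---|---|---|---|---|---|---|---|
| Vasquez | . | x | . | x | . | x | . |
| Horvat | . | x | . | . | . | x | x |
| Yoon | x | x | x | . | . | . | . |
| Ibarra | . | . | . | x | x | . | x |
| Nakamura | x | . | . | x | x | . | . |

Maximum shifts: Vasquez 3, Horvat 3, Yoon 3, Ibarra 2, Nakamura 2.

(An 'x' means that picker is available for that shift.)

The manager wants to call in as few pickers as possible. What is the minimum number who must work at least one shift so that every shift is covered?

4

8 slots to fill and no one can take more than 3, so at least ⌈8/3⌉ = 3 pickers are needed.
No set of 3 pickers can cover every shift (each such set leaves at least one shift with no one available or exceeds a cap).
Vasquez, Horvat, Yoon, and Ibarra alone can cover everything: Wed afternoon→Yoon, Wed evening→Vasquez, Thu morning→Yoon, Thu afternoon→Vasquez, Thu evening→Ibarra, Fri morning→Vasquez, Fri afternoon→Horvat+Ibarra.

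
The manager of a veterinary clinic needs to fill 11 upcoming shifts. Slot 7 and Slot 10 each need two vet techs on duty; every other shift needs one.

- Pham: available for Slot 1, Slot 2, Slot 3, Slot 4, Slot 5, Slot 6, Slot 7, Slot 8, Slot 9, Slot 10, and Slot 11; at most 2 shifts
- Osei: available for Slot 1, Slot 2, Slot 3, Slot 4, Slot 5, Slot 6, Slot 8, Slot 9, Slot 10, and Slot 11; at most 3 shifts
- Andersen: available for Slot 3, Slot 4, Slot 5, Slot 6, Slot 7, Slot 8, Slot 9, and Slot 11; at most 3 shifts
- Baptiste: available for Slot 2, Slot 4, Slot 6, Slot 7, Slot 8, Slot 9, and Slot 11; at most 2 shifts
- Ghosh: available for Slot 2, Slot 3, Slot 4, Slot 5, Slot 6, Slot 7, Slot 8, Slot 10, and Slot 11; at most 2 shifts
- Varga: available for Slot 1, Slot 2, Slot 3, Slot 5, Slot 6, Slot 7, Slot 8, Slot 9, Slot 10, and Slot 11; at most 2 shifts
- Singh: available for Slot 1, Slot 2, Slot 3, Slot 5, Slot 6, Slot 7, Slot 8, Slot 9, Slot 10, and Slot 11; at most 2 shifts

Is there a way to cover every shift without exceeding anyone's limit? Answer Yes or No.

Yes

One valid schedule: Slot 1→Pham, Slot 2→Osei, Slot 3→Osei, Slot 4→Pham, Slot 5→Osei, Slot 6→Andersen, Slot 7→Baptiste+Ghosh, Slot 8→Andersen, Slot 9→Andersen, Slot 10→Ghosh+Varga, Slot 11→Baptiste.
Loads: Pham 2/2, Osei 3/3, Andersen 3/3, Baptiste 2/2, Ghosh 2/2, Varga 1/2, Singh 0/2 — all within limits.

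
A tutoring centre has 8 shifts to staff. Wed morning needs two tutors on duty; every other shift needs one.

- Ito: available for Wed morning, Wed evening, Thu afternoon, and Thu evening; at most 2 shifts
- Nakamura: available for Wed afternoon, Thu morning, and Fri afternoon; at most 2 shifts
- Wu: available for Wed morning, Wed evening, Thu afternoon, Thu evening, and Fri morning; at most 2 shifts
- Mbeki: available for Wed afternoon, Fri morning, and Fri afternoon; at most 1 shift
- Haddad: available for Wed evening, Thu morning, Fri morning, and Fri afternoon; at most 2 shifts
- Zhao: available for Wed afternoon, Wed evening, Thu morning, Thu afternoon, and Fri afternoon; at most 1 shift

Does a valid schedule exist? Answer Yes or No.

Wed morning can only be covered by Ito and Wu, so that assignment is forced.
One valid schedule: Wed morning→Ito+Wu, Wed afternoon→Nakamura, Wed evening→Haddad, Thu morning→Nakamura, Thu afternoon→Wu, Thu evening→Ito, Fri morning→Mbeki, Fri afternoon→Haddad.
Loads: Ito 2/2, Nakamura 2/2, Wu 2/2, Mbeki 1/1, Haddad 2/2, Zhao 0/1 — all within limits.

Yes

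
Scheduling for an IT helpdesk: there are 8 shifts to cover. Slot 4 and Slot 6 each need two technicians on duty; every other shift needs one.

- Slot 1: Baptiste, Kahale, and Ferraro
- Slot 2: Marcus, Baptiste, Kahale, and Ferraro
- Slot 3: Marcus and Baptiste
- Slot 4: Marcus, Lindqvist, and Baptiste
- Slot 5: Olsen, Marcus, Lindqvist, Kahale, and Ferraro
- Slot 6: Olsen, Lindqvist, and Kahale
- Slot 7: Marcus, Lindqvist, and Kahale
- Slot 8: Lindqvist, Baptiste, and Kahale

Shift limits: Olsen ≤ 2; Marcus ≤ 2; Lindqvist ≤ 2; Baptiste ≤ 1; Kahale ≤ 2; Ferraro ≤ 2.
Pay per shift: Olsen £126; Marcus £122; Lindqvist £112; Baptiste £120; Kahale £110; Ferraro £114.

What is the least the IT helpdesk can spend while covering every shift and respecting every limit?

Picking the cheapest available technician for each shift independently would cost £1124, but that ignores the shift limits.
An optimal schedule: Slot 1→Kahale, Slot 2→Ferraro, Slot 3→Baptiste, Slot 4→Lindqvist+Marcus, Slot 5→Ferraro, Slot 6→Kahale+Olsen, Slot 7→Marcus, Slot 8→Lindqvist.
Total: 110 + 114 + 120 + 112 + 122 + 114 + 110 + 126 + 122 + 112 = £1162.

£1162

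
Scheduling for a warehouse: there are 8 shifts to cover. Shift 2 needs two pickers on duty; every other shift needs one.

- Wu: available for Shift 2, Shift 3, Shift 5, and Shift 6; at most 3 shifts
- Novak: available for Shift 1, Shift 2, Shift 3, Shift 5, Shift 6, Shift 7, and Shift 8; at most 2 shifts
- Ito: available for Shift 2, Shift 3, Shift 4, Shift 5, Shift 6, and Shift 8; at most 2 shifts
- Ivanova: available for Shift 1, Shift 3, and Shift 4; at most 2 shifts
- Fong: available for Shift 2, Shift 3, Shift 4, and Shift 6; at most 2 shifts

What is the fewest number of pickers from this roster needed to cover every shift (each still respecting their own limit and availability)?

4

9 slots to fill and no one can take more than 3, so at least ⌈9/3⌉ = 3 pickers are needed.
Any 3 pickers together have capacity at most 3+2+2 = 7 < 9 slots, so 3 can never suffice.
Wu, Novak, Ito, and Ivanova alone can cover everything: Shift 1→Novak, Shift 2→Wu+Ito, Shift 3→Ivanova, Shift 4→Ivanova, Shift 5→Wu, Shift 6→Wu, Shift 7→Novak, Shift 8→Ito.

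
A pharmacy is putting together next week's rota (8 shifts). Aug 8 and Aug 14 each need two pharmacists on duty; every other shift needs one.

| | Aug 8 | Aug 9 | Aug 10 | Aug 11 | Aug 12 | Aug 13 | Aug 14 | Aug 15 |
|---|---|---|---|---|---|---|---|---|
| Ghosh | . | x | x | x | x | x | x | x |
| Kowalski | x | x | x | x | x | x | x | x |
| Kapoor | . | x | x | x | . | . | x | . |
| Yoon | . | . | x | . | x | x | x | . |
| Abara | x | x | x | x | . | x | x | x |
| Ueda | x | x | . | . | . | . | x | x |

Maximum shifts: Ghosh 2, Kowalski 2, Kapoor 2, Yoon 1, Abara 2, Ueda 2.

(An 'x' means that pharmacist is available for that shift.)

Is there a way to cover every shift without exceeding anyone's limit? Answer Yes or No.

Yes

One valid schedule: Aug 8→Kowalski+Abara, Aug 9→Kapoor, Aug 10→Kapoor, Aug 11→Ghosh, Aug 12→Ghosh, Aug 13→Kowalski, Aug 14→Yoon+Ueda, Aug 15→Abara.
Loads: Ghosh 2/2, Kowalski 2/2, Kapoor 2/2, Yoon 1/1, Abara 2/2, Ueda 1/2 — all within limits.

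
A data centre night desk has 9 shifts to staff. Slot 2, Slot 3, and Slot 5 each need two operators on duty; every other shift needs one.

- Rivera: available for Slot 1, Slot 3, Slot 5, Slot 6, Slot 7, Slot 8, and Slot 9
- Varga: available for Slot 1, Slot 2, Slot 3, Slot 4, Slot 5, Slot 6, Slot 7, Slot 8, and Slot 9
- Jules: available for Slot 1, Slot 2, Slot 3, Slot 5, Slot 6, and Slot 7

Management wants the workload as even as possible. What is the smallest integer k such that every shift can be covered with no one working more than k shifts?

4

With 3 operators and 12 worker-slots to fill, someone must work at least ⌈12/3⌉ = 4 shifts, so k ≥ 4.
k = 4 works: Slot 1→Rivera, Slot 2→Varga+Jules, Slot 3→Rivera+Varga, Slot 4→Varga, Slot 5→Varga+Jules, Slot 6→Jules, Slot 7→Jules, Slot 8→Rivera, Slot 9→Rivera.
Loads: Rivera 4, Varga 4, Jules 4 — all ≤ 4.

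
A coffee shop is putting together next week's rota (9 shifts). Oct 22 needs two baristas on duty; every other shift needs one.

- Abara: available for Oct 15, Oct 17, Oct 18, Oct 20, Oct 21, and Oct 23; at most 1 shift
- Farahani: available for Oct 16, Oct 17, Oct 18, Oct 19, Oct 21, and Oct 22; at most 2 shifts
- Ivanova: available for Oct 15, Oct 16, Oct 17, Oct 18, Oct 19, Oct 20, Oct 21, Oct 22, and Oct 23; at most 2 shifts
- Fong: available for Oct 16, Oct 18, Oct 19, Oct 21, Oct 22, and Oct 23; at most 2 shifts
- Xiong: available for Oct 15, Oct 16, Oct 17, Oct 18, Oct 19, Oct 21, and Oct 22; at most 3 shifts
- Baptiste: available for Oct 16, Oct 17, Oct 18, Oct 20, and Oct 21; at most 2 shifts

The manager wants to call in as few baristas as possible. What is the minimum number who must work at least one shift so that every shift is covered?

10 slots to fill and no one can take more than 3, so at least ⌈10/3⌉ = 4 baristas are needed.
Any 4 baristas together have capacity at most 3+2+2+2 = 9 < 10 slots, so 4 can never suffice.
Abara, Farahani, Ivanova, Fong, and Xiong alone can cover everything: Oct 15→Ivanova, Oct 16→Farahani, Oct 17→Farahani, Oct 18→Xiong, Oct 19→Fong, Oct 20→Abara, Oct 21→Xiong, Oct 22→Fong+Xiong, Oct 23→Ivanova.

5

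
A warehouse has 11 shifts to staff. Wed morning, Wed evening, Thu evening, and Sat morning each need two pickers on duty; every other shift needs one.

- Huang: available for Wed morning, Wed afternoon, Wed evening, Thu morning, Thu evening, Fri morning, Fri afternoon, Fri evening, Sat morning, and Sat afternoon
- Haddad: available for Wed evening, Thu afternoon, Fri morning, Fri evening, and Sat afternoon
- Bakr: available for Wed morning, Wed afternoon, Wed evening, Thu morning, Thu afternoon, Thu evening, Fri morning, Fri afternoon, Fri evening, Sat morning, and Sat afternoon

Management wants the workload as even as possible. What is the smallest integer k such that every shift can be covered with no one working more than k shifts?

With 3 pickers and 15 worker-slots to fill, someone must work at least ⌈15/3⌉ = 5 shifts, so k ≥ 5.
k = 5 works: Wed morning→Huang+Bakr, Wed afternoon→Huang, Wed evening→Haddad+Bakr, Thu morning→Huang, Thu afternoon→Haddad, Thu evening→Huang+Bakr, Fri morning→Haddad, Fri afternoon→Bakr, Fri evening→Haddad, Sat morning→Huang+Bakr, Sat afternoon→Haddad.
Loads: Huang 5, Haddad 5, Bakr 5 — all ≤ 5.

5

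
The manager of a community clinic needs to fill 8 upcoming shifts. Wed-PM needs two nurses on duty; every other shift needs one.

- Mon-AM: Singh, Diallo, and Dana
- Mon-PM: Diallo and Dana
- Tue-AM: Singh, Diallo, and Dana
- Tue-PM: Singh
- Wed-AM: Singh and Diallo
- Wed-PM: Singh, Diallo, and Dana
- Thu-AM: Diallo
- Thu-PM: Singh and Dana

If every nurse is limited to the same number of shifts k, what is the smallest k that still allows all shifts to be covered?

3

With 3 nurses and 9 worker-slots to fill, someone must work at least ⌈9/3⌉ = 3 shifts, so k ≥ 3.
k = 3 works: Mon-AM→Dana, Mon-PM→Diallo, Tue-AM→Dana, Tue-PM→Singh, Wed-AM→Singh, Wed-PM→Diallo+Dana, Thu-AM→Diallo, Thu-PM→Singh.
Loads: Singh 3, Diallo 3, Dana 3 — all ≤ 3.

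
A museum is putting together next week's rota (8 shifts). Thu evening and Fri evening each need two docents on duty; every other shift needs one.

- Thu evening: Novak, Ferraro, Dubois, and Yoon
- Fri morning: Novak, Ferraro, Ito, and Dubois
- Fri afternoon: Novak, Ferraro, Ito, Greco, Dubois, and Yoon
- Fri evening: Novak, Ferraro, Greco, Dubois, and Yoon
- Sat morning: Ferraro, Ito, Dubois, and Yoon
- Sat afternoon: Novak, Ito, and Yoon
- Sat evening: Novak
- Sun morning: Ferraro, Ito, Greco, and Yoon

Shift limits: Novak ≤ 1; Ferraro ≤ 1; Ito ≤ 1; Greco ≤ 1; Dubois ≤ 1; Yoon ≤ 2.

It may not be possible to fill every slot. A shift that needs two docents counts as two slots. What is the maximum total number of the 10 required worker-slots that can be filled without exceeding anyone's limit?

Total capacity across all docents is 1+1+1+1+1+2 = 7, and 10 slots are needed, so at most 7 can be filled.
An assignment achieving 7: Thu evening→Ferraro+Dubois, Fri evening→Yoon, Sat morning→Yoon, Sat afternoon→Ito, Sat evening→Novak, Sun morning→Greco.
Loads: Novak 1/1, Ferraro 1/1, Ito 1/1, Greco 1/1, Dubois 1/1, Yoon 2/2.

7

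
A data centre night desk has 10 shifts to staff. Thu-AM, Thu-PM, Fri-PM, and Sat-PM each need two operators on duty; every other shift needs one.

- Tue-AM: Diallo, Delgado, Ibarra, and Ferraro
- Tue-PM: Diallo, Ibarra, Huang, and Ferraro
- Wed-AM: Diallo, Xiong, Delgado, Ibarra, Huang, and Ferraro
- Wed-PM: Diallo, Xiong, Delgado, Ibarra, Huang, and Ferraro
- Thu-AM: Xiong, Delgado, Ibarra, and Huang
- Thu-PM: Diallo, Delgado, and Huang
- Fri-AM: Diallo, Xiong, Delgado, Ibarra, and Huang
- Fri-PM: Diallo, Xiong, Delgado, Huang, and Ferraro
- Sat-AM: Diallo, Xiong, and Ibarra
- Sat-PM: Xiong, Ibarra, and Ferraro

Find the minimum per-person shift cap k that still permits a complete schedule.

3

With 6 operators and 14 worker-slots to fill, someone must work at least ⌈14/6⌉ = 3 shifts, so k ≥ 3.
k = 3 works: Tue-AM→Diallo, Tue-PM→Ibarra, Wed-AM→Xiong, Wed-PM→Delgado, Thu-AM→Delgado+Ibarra, Thu-PM→Diallo+Delgado, Fri-AM→Xiong, Fri-PM→Huang+Ferraro, Sat-AM→Diallo, Sat-PM→Xiong+Ibarra.
Loads: Diallo 3, Xiong 3, Delgado 3, Ibarra 3, Huang 1, Ferraro 1 — all ≤ 3.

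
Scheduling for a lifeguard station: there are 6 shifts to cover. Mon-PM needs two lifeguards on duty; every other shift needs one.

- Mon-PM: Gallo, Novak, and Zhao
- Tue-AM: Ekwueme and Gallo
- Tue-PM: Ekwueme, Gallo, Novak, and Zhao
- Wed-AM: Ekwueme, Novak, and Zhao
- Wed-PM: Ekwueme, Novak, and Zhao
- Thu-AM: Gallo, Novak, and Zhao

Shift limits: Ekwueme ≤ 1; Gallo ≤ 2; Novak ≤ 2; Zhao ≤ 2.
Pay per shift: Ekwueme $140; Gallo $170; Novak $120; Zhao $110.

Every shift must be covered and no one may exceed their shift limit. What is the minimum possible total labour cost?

$940

Picking the cheapest available lifeguard for each shift independently would cost $810, but that ignores the shift limits.
An optimal schedule: Mon-PM→Gallo+Novak, Tue-AM→Ekwueme, Tue-PM→Zhao, Wed-AM→Novak, Wed-PM→Zhao, Thu-AM→Gallo.
Total: 170 + 120 + 140 + 110 + 120 + 110 + 170 = $940.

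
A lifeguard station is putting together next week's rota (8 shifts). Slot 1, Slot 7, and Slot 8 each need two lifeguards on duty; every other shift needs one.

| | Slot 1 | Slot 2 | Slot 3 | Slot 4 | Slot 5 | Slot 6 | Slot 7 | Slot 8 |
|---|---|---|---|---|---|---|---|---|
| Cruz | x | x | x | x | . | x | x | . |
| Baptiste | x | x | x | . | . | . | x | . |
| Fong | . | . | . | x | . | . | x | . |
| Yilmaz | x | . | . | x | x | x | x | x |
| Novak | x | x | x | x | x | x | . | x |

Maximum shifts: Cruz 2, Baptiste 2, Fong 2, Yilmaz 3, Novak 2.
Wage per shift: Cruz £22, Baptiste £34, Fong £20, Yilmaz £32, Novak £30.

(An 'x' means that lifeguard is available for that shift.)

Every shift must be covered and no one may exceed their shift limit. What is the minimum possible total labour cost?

£308

Slot 8 can only be covered by Yilmaz and Novak, so that assignment is forced.
Picking the cheapest available lifeguard for each shift independently would cost £272, but that ignores the shift limits.
An optimal schedule: Slot 1→Baptiste+Novak, Slot 2→Cruz, Slot 3→Cruz, Slot 4→Fong, Slot 5→Yilmaz, Slot 6→Yilmaz, Slot 7→Baptiste+Fong, Slot 8→Yilmaz+Novak.
Total: 34 + 30 + 22 + 22 + 20 + 32 + 32 + 34 + 20 + 32 + 30 = £308.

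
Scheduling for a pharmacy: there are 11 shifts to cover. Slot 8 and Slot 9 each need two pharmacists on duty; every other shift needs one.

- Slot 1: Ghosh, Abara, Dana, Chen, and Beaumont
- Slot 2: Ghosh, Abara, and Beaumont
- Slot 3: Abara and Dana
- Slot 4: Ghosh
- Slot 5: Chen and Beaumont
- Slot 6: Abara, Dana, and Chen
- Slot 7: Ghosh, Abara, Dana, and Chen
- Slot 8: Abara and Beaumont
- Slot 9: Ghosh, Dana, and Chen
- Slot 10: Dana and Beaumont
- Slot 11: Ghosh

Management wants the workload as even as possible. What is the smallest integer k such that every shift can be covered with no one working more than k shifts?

3

With 5 pharmacists and 13 worker-slots to fill, someone must work at least ⌈13/5⌉ = 3 shifts, so k ≥ 3.
k = 3 works: Slot 1→Chen, Slot 2→Ghosh, Slot 3→Abara, Slot 4→Ghosh, Slot 5→Chen, Slot 6→Abara, Slot 7→Dana, Slot 8→Abara+Beaumont, Slot 9→Dana+Chen, Slot 10→Dana, Slot 11→Ghosh.
Loads: Ghosh 3, Abara 3, Dana 3, Chen 3, Beaumont 1 — all ≤ 3.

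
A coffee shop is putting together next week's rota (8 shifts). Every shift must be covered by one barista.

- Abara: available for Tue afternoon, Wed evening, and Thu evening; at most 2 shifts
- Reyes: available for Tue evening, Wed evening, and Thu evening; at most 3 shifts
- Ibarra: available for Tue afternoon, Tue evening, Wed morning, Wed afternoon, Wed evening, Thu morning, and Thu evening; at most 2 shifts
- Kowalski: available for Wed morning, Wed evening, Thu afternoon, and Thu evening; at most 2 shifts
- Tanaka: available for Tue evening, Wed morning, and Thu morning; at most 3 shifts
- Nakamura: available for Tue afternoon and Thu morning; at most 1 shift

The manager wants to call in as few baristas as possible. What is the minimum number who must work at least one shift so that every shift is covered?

4

8 slots to fill and no one can take more than 3, so at least ⌈8/3⌉ = 3 baristas are needed.
No set of 3 baristas can cover every shift (each such set leaves at least one shift with no one available or exceeds a cap).
Abara, Reyes, Ibarra, and Kowalski alone can cover everything: Tue afternoon→Abara, Tue evening→Reyes, Wed morning→Kowalski, Wed afternoon→Ibarra, Wed evening→Abara, Thu morning→Ibarra, Thu afternoon→Kowalski, Thu evening→Reyes.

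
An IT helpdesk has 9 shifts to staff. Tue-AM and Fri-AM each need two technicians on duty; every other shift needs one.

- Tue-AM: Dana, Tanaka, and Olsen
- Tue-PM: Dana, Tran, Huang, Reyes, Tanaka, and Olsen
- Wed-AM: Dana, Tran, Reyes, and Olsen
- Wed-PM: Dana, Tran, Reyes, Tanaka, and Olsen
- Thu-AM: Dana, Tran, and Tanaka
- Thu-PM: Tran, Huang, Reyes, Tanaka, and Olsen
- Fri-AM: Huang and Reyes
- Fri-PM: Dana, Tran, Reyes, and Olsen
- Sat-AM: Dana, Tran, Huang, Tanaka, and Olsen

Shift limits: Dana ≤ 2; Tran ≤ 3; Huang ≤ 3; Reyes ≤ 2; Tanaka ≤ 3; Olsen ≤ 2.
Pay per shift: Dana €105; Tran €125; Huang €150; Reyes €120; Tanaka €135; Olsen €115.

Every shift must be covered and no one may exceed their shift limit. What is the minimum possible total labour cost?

Fri-AM can only be covered by Huang and Reyes, so that assignment is forced.
Picking the cheapest available technician for each shift independently would cost €1235, but that ignores the shift limits.
An optimal schedule: Tue-AM→Dana+Olsen, Tue-PM→Tanaka, Wed-AM→Olsen, Wed-PM→Tran, Thu-AM→Dana, Thu-PM→Tran, Fri-AM→Reyes+Huang, Fri-PM→Reyes, Sat-AM→Tran.
Total: 105 + 115 + 135 + 115 + 125 + 105 + 125 + 120 + 150 + 120 + 125 = €1340.

€1340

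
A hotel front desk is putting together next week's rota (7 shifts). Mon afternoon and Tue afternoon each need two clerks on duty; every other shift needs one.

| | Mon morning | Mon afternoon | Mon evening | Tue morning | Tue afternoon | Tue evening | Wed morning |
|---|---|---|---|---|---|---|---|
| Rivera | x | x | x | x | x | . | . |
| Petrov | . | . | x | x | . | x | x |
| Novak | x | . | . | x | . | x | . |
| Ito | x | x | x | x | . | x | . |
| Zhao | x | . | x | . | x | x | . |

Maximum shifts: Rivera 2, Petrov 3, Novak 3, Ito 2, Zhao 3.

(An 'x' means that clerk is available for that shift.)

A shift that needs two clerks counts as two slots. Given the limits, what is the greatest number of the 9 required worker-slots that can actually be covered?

9

Total capacity across all clerks is 2+3+3+2+3 = 13, and 9 slots are needed, so at most 9 can be filled.
An assignment achieving 9: Mon morning→Novak, Mon afternoon→Rivera+Ito, Mon evening→Petrov, Tue morning→Petrov, Tue afternoon→Rivera+Zhao, Tue evening→Novak, Wed morning→Petrov.
Loads: Rivera 2/2, Petrov 3/3, Novak 2/3, Ito 1/2, Zhao 1/3.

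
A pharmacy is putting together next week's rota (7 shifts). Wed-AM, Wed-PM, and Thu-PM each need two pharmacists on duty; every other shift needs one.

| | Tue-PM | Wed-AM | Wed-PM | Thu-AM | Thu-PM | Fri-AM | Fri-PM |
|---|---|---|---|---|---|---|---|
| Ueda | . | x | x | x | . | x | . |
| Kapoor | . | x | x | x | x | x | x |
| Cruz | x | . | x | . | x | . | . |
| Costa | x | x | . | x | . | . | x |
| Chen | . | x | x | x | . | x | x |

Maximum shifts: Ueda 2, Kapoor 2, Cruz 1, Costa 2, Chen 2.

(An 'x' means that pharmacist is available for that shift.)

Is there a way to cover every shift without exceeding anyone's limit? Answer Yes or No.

No

Total capacity is 2+2+1+2+2 = 9 but 10 worker-slots are needed — infeasible.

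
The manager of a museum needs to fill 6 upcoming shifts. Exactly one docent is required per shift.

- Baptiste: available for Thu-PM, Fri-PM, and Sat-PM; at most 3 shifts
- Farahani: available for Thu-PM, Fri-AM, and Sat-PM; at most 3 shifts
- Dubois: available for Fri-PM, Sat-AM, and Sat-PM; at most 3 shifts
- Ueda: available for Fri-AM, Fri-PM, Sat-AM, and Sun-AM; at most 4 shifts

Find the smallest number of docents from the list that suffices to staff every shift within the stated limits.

2

6 slots to fill and no one can take more than 4, so at least ⌈6/4⌉ = 2 docents are needed.
Baptiste and Ueda alone can cover everything: Thu-PM→Baptiste, Fri-AM→Ueda, Fri-PM→Baptiste, Sat-AM→Ueda, Sat-PM→Baptiste, Sun-AM→Ueda.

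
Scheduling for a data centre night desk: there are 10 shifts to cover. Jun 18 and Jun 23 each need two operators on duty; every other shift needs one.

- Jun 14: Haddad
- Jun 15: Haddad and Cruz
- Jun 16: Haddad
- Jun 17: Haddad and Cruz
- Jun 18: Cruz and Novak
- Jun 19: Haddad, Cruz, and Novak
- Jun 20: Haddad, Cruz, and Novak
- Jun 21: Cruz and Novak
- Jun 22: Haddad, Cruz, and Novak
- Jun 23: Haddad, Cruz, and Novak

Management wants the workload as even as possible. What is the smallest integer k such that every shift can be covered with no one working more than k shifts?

4

With 3 operators and 12 worker-slots to fill, someone must work at least ⌈12/3⌉ = 4 shifts, so k ≥ 4.
k = 4 works: Jun 14→Haddad, Jun 15→Haddad, Jun 16→Haddad, Jun 17→Haddad, Jun 18→Cruz+Novak, Jun 19→Cruz, Jun 20→Novak, Jun 21→Cruz, Jun 22→Novak, Jun 23→Cruz+Novak.
Loads: Haddad 4, Cruz 4, Novak 4 — all ≤ 4.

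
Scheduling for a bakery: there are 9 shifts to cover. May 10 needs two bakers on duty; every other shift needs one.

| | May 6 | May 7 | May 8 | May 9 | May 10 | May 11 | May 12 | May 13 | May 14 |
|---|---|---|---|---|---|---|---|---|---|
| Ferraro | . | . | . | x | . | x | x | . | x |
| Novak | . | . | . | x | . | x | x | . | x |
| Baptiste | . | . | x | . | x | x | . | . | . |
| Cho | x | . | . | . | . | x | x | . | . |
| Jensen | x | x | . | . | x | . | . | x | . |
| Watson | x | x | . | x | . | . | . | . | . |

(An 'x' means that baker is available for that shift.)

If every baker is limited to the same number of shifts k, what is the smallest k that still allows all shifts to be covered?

2

With 6 bakers and 10 worker-slots to fill, someone must work at least ⌈10/6⌉ = 2 shifts, so k ≥ 2.
k = 2 works: May 6→Cho, May 7→Watson, May 8→Baptiste, May 9→Ferraro, May 10→Baptiste+Jensen, May 11→Novak, May 12→Novak, May 13→Jensen, May 14→Ferraro.
Loads: Ferraro 2, Novak 2, Baptiste 2, Cho 1, Jensen 2, Watson 1 — all ≤ 2.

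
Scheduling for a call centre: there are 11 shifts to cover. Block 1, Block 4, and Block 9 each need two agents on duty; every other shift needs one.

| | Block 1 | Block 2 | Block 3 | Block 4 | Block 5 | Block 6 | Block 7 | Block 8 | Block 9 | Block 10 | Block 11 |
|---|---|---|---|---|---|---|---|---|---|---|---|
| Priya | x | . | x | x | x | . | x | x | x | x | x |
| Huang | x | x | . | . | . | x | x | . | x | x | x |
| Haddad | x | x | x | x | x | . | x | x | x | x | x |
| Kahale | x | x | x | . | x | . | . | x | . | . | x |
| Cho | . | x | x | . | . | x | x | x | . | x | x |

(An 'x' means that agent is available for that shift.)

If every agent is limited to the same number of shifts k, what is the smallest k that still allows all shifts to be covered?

3

With 5 agents and 14 worker-slots to fill, someone must work at least ⌈14/5⌉ = 3 shifts, so k ≥ 3.
k = 3 works: Block 1→Haddad+Kahale, Block 2→Huang, Block 3→Haddad, Block 4→Priya+Haddad, Block 5→Priya, Block 6→Huang, Block 7→Cho, Block 8→Kahale, Block 9→Priya+Huang, Block 10→Cho, Block 11→Kahale.
Loads: Priya 3, Huang 3, Haddad 3, Kahale 3, Cho 2 — all ≤ 3.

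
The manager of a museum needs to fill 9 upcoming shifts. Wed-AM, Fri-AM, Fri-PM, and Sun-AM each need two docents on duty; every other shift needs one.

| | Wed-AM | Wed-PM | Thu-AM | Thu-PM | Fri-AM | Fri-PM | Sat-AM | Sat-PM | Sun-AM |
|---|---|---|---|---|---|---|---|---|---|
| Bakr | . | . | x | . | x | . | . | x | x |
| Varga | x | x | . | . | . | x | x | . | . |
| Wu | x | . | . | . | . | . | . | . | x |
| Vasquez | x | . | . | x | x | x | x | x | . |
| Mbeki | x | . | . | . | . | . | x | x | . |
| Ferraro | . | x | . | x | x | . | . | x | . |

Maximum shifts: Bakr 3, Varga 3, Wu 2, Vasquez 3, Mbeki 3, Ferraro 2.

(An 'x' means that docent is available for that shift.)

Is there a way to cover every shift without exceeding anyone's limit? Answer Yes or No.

Yes

Thu-AM can only be covered by Bakr, so that assignment is forced.
Fri-PM can only be covered by Varga and Vasquez, so that assignment is forced.
Sun-AM can only be covered by Bakr and Wu, so that assignment is forced.
One valid schedule: Wed-AM→Wu+Mbeki, Wed-PM→Varga, Thu-AM→Bakr, Thu-PM→Vasquez, Fri-AM→Bakr+Vasquez, Fri-PM→Varga+Vasquez, Sat-AM→Varga, Sat-PM→Mbeki, Sun-AM→Bakr+Wu.
Loads: Bakr 3/3, Varga 3/3, Wu 2/2, Vasquez 3/3, Mbeki 2/3, Ferraro 0/2 — all within limits.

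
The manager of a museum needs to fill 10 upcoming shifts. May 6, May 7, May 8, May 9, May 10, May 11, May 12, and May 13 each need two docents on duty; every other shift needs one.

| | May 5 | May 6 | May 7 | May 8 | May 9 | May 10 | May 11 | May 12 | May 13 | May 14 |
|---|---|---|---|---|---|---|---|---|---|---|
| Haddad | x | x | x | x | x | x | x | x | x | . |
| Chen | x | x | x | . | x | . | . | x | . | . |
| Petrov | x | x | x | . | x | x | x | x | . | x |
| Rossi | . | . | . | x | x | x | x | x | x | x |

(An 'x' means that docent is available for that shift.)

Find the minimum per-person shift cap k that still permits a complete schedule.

5

With 4 docents and 18 worker-slots to fill, someone must work at least ⌈18/4⌉ = 5 shifts, so k ≥ 5.
k = 5 works: May 5→Haddad, May 6→Haddad+Chen, May 7→Haddad+Chen, May 8→Haddad+Rossi, May 9→Chen+Petrov, May 10→Petrov+Rossi, May 11→Petrov+Rossi, May 12→Chen+Petrov, May 13→Haddad+Rossi, May 14→Petrov.
Loads: Haddad 5, Chen 4, Petrov 5, Rossi 4 — all ≤ 5.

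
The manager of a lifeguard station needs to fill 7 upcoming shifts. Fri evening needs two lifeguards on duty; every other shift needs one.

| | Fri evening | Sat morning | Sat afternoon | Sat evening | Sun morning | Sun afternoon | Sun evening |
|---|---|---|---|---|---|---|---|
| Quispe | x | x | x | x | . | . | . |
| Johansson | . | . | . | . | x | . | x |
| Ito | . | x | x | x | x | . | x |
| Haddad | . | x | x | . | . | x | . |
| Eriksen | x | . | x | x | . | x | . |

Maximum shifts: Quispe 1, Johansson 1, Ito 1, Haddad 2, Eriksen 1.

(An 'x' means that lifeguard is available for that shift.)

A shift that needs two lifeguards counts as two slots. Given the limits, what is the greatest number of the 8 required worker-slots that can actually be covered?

6

Total capacity across all lifeguards is 1+1+1+2+1 = 6, and 8 slots are needed, so at most 6 can be filled.
An assignment achieving 6: Fri evening→Quispe+Eriksen, Sat morning→Haddad, Sun morning→Johansson, Sun afternoon→Haddad, Sun evening→Ito.
Loads: Quispe 1/1, Johansson 1/1, Ito 1/1, Haddad 2/2, Eriksen 1/1.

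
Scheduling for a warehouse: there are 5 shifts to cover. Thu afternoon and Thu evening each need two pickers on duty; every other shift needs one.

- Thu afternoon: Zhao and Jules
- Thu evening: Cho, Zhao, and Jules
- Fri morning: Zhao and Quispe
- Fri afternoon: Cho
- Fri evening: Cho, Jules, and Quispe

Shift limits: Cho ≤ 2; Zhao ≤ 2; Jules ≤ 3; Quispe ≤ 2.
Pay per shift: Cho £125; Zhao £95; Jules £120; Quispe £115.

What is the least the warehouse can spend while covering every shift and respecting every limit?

Thu afternoon can only be covered by Zhao and Jules, so that assignment is forced.
Fri afternoon can only be covered by Cho, so that assignment is forced.
Picking the cheapest available picker for each shift independently would cost £765, but that ignores the shift limits.
An optimal schedule: Thu afternoon→Zhao+Jules, Thu evening→Zhao+Jules, Fri morning→Quispe, Fri afternoon→Cho, Fri evening→Quispe.
Total: 95 + 120 + 95 + 120 + 115 + 125 + 115 = £785.

£785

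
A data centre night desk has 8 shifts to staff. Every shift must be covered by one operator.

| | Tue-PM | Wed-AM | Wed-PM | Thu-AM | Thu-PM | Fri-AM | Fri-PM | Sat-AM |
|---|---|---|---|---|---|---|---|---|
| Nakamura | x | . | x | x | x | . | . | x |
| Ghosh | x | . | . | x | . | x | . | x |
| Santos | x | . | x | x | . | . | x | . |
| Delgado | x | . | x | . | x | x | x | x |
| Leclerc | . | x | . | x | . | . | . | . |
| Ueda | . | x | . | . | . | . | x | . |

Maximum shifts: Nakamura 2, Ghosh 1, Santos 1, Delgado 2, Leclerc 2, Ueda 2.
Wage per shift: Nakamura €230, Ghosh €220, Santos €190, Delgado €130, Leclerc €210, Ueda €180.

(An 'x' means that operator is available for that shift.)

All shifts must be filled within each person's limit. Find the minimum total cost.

Picking the cheapest available operator for each shift independently would cost €1150, but that ignores the shift limits.
An optimal schedule: Tue-PM→Nakamura, Wed-AM→Ueda, Wed-PM→Santos, Thu-AM→Leclerc, Thu-PM→Delgado, Fri-AM→Delgado, Fri-PM→Ueda, Sat-AM→Ghosh.
Total: 230 + 180 + 190 + 210 + 130 + 130 + 180 + 220 = €1470.

€1470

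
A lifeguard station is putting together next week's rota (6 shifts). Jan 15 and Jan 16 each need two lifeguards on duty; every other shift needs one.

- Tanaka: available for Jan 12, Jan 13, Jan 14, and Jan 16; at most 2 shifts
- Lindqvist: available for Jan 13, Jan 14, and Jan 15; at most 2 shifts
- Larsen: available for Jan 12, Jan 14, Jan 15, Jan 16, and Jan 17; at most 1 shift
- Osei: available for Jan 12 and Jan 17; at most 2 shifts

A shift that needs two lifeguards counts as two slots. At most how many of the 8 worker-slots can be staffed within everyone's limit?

Total capacity across all lifeguards is 2+2+1+2 = 7, and 8 slots are needed, so at most 7 can be filled.
An assignment achieving 7: Jan 12→Osei, Jan 13→Tanaka, Jan 14→Lindqvist, Jan 15→Lindqvist+Larsen, Jan 16→Tanaka, Jan 17→Osei.
Loads: Tanaka 2/2, Lindqvist 2/2, Larsen 1/1, Osei 2/2.

7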